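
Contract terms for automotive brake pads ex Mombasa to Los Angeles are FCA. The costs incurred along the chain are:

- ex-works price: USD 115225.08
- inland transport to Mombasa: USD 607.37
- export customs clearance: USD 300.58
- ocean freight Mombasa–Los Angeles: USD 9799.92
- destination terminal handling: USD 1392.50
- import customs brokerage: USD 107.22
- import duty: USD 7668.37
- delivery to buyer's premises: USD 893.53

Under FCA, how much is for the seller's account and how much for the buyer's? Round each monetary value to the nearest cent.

FCA: the seller delivers export-cleared goods to the carrier; the buyer bears costs from that point.
Seller's account: goods 115225.08 + inland to port 607.37 + export clearance 300.58 = 116133.03
Buyer's account: freight 9799.92 + destination terminal 1392.50 + brokerage 107.22 + duty 7668.37 + delivery 893.53 = 19861.54

Seller: USD 116133.03; buyer: USD 19861.54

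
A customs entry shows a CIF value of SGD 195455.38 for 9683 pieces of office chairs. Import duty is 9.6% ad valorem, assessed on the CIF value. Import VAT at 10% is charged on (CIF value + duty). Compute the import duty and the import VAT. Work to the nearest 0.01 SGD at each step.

Import duty = 195455.38 × 9.6% = 18763.72
VAT base = CIF + duty = 195455.38 + 18763.72 = 214219.10
Import VAT = 214219.10 × 10% = 21421.91

Import duty: SGD 18763.72; import VAT: SGD 21421.91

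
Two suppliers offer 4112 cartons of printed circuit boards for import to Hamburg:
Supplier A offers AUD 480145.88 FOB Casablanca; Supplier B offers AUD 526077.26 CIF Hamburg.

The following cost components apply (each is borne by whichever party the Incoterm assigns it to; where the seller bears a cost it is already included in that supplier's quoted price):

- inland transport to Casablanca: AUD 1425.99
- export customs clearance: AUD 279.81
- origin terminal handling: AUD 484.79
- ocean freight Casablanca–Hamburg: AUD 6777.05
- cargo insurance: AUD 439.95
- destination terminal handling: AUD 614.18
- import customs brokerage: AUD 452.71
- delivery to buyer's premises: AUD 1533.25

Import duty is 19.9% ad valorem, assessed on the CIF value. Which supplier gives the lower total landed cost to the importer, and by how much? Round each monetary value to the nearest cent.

Supplier A (FOB):
CIF value = FOB price + freight + insurance = 480145.88 + 6777.05 + 439.95 = 487362.88
Import duty = 487362.88 × 19.9% = 96985.21
Buyer bears (A): 6777.05 + 439.95 + 614.18 + 452.71 + 1533.25 = 9817.14
Landed cost (A) = invoice 480145.88 + 9817.14 + duty 96985.21 = 586948.23
Supplier B (CIF):
The CIF price already equals the CIF value: 526077.26
Import duty = 526077.26 × 19.9% = 104689.37
Buyer bears (B): 614.18 + 452.71 + 1533.25 = 2600.14
Landed cost (B) = invoice 526077.26 + 2600.14 + duty 104689.37 = 633366.77
Difference = |586948.23 − 633366.77| = 46418.54

Supplier A is cheaper by AUD 46418.54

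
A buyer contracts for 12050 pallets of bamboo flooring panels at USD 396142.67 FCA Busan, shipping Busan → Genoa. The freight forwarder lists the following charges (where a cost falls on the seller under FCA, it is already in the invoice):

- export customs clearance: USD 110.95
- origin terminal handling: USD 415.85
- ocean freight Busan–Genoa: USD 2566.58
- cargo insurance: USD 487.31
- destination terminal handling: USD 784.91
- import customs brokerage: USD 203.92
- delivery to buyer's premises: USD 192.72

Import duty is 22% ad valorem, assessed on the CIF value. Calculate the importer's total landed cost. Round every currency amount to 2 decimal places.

FCA: the seller delivers export-cleared goods to the carrier; the buyer bears costs from that point.
Already in the invoice (seller's account under FCA): export clearance — exclude.
CIF value = FCA price + origin terminal + freight + insurance = 396142.67 + 415.85 + 2566.58 + 487.31 = 399612.41
Import duty = 399612.41 × 22% = 87914.73
Buyer bears: origin terminal 415.85 + freight 2566.58 + insurance 487.31 + destination terminal 784.91 + brokerage 203.92 + delivery 192.72 + duty 87914.73 = 92566.02
Landed cost = invoice 396142.67 + 92566.02 = 488708.69

Total landed cost: USD 488708.69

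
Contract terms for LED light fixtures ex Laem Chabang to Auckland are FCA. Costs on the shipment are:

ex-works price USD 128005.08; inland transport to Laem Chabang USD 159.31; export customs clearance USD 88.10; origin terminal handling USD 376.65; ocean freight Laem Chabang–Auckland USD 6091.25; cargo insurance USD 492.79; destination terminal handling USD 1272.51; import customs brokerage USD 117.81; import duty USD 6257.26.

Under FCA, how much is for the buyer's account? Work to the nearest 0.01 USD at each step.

FCA: the seller delivers export-cleared goods to the carrier; the buyer bears costs from that point.
Seller's account: goods 128005.08 + inland to port 159.31 + export clearance 88.10 = 128252.49
Buyer's account: origin terminal 376.65 + freight 6091.25 + insurance 492.79 + destination terminal 1272.51 + brokerage 117.81 + duty 6257.26 = 14608.27

Buyer's account: USD 14608.27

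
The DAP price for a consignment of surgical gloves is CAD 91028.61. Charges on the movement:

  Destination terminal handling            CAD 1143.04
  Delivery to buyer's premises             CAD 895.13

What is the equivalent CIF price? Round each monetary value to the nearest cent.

From DAP to CIF, the seller no longer bears: destination terminal, delivery.
CIF price = 91028.61 − 1143.04 − 895.13 = 88990.44

CIF price: CAD 88990.44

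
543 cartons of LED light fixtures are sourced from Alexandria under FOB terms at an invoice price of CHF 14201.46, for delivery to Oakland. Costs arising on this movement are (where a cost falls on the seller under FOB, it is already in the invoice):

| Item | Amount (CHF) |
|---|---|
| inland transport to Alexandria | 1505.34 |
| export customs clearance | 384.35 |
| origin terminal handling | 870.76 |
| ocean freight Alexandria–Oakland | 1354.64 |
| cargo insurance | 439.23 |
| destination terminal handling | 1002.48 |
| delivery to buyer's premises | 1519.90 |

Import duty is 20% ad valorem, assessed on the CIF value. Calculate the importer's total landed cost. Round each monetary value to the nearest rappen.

Total landed cost: CHF 21716.78

FOB: the seller bears costs until goods are on board at the origin port; the buyer bears freight, insurance and all costs thereafter.
Already in the invoice (seller's account under FOB): inland to port, export clearance, origin terminal — exclude.
CIF value = FOB price + freight + insurance = 14201.46 + 1354.64 + 439.23 = 15995.33
Import duty = 15995.33 × 20% = 3199.07
Buyer bears: freight 1354.64 + insurance 439.23 + destination terminal 1002.48 + delivery 1519.90 + duty 3199.07 = 7515.32
Landed cost = invoice 14201.46 + 7515.32 = 21716.78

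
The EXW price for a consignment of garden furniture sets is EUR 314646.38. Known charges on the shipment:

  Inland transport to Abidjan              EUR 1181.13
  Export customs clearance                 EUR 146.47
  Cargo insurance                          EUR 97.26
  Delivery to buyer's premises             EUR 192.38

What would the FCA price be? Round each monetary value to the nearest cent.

Not relevant to the conversion: delivery, insurance — on the buyer under both terms; not part of either seller's price.
From EXW to FCA, the seller additionally bears: inland to port, export clearance.
FCA price = 314646.38 + 1181.13 + 146.47 = 315973.98

FCA price: EUR 315973.98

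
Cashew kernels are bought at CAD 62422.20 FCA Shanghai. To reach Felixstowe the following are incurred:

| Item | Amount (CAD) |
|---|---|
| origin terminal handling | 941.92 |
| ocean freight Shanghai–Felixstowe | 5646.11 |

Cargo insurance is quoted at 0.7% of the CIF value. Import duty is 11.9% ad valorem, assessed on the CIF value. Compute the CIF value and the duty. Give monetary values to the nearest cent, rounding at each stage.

CIF value: CAD 69496.71; import duty: CAD 8270.11

Let C be the CIF value. C = FCA price + pre-shipment costs + freight + 0.7% × C
C − 0.7% × C = 62422.20 + 941.92 + 5646.11
0.993 × C = 69010.23
C = 69010.23 / 0.993 = 69496.71
Insurance premium = 0.7% × 69496.71 = 486.48
Import duty = 69496.71 × 11.9% = 8270.11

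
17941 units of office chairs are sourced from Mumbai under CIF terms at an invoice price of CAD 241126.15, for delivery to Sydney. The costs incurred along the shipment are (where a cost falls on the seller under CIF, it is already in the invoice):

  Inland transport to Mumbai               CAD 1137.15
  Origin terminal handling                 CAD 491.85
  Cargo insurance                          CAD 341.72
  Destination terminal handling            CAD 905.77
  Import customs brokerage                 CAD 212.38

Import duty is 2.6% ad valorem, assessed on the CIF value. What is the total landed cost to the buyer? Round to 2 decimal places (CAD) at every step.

Total landed cost: CAD 248513.58

CIF: the seller pays costs through ocean freight and marine insurance to the destination port.
Already in the invoice (seller's account under CIF): inland to port, origin terminal, insurance — exclude.
The CIF price already equals the CIF value: 241126.15
Import duty = 241126.15 × 2.6% = 6269.28
Buyer bears: destination terminal 905.77 + brokerage 212.38 + duty 6269.28 = 7387.43
Landed cost = invoice 241126.15 + 7387.43 = 248513.58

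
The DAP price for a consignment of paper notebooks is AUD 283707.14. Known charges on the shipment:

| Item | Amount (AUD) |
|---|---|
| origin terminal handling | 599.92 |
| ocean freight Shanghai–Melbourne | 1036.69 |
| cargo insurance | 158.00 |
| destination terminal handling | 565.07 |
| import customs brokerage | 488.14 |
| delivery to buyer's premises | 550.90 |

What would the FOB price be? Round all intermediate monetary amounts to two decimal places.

FOB price: AUD 281396.48

Not relevant to the conversion: origin terminal — on the seller under both DAP and FOB; already in the DAP price and stays in the FOB price. brokerage — on the buyer under both terms; not part of either seller's price.
From DAP to FOB, the seller no longer bears: freight, insurance, destination terminal, delivery.
FOB price = 283707.14 − 1036.69 − 158.00 − 565.07 − 550.90 = 281396.48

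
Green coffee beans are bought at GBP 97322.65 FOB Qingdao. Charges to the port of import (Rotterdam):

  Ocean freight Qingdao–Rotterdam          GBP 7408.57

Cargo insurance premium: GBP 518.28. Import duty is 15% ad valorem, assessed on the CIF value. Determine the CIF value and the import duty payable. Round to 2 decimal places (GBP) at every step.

CIF = FOB price + freight + insurance
CIF = 97322.65 + 7408.57 + 518.28 = 105249.50
Import duty = 105249.50 × 15% = 15787.43

CIF value: GBP 105249.50; import duty: GBP 15787.43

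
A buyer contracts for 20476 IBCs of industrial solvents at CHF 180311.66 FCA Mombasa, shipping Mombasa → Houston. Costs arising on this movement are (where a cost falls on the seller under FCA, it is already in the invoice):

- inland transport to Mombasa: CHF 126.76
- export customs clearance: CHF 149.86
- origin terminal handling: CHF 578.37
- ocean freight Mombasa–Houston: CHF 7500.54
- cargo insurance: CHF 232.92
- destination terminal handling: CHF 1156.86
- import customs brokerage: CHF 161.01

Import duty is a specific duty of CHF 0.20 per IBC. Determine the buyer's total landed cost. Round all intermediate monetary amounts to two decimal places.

Total landed cost: CHF 194036.56

FCA: the seller delivers export-cleared goods to the carrier; the buyer bears costs from that point.
Already in the invoice (seller's account under FCA): inland to port, export clearance — exclude.
CIF value = FCA price + origin terminal + freight + insurance = 180311.66 + 578.37 + 7500.54 + 232.92 = 188623.49
Import duty = 20476 × 0.20 = 4095.20
Buyer bears: origin terminal 578.37 + freight 7500.54 + insurance 232.92 + destination terminal 1156.86 + brokerage 161.01 + duty 4095.20 = 13724.90
Landed cost = invoice 180311.66 + 13724.90 = 194036.56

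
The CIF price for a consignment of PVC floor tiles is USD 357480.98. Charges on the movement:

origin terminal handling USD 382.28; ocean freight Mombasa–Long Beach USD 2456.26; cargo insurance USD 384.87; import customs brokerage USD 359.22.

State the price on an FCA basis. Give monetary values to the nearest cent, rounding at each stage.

Not relevant to the conversion: brokerage — on the buyer under both terms; not part of either seller's price.
From CIF to FCA, the seller no longer bears: origin terminal, freight, insurance.
FCA price = 357480.98 − 382.28 − 2456.26 − 384.87 = 354257.57

FCA price: USD 354257.57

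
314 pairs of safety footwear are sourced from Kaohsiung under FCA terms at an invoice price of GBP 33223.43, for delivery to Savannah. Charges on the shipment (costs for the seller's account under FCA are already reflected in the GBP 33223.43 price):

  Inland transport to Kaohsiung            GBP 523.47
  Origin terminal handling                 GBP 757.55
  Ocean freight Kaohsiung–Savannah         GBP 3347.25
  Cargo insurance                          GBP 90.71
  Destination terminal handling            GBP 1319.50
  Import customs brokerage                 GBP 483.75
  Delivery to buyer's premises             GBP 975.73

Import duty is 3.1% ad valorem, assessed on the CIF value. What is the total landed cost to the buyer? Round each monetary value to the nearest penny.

Total landed cost: GBP 41357.91

FCA: the seller delivers export-cleared goods to the carrier; the buyer bears costs from that point.
Already in the invoice (seller's account under FCA): inland to port — exclude.
CIF value = FCA price + origin terminal + freight + insurance = 33223.43 + 757.55 + 3347.25 + 90.71 = 37418.94
Import duty = 37418.94 × 3.1% = 1159.99
Buyer bears: origin terminal 757.55 + freight 3347.25 + insurance 90.71 + destination terminal 1319.50 + brokerage 483.75 + delivery 975.73 + duty 1159.99 = 8134.48
Landed cost = invoice 33223.43 + 8134.48 = 41357.91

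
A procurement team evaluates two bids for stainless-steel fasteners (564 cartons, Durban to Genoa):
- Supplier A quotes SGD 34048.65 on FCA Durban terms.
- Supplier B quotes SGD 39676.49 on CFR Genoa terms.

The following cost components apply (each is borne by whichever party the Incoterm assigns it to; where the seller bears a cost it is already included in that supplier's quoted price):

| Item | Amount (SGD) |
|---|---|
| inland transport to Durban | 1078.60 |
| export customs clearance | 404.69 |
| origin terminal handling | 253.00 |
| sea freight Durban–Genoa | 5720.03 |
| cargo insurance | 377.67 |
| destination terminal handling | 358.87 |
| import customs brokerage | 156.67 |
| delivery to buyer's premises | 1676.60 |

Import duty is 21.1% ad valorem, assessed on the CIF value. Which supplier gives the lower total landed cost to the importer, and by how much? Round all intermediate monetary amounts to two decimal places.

Supplier A (FCA):
CIF value = FCA price + origin terminal + freight + insurance = 34048.65 + 253.00 + 5720.03 + 377.67 = 40399.35
Import duty = 40399.35 × 21.1% = 8524.26
Buyer bears (A): 253.00 + 5720.03 + 377.67 + 358.87 + 156.67 + 1676.60 = 8542.84
Landed cost (A) = invoice 34048.65 + 8542.84 + duty 8524.26 = 51115.75
Supplier B (CFR):
CIF value = CFR price + insurance = 39676.49 + 377.67 = 40054.16
Import duty = 40054.16 × 21.1% = 8451.43
Buyer bears (B): 377.67 + 358.87 + 156.67 + 1676.60 = 2569.81
Landed cost (B) = invoice 39676.49 + 2569.81 + duty 8451.43 = 50697.73
Difference = |51115.75 − 50697.73| = 418.02

Supplier B is cheaper by SGD 418.02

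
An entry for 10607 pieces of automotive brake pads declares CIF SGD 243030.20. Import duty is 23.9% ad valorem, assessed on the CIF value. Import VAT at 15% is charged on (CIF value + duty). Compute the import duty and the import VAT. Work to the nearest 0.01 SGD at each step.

Import duty: SGD 58084.22; import VAT: SGD 45167.16

Import duty = 243030.20 × 23.9% = 58084.22
VAT base = CIF + duty = 243030.20 + 58084.22 = 301114.42
Import VAT = 301114.42 × 15% = 45167.16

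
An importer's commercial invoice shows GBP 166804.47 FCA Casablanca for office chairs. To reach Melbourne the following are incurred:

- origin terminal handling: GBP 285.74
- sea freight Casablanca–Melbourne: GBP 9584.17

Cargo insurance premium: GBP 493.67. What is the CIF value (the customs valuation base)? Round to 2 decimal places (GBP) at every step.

CIF = FCA price + pre-shipment costs + freight + insurance
CIF = 166804.47 + 285.74 + 9584.17 + 493.67 = 177168.05

CIF value: GBP 177168.05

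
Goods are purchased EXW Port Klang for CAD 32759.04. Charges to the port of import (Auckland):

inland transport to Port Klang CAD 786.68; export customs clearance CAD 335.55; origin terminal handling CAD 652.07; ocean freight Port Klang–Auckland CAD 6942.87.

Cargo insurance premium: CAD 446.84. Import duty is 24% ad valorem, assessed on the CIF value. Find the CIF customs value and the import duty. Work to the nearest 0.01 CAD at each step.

CIF value: CAD 41923.05; import duty: CAD 10061.53

CIF = EXW price + pre-shipment costs + freight + insurance
CIF = 32759.04 + 786.68 + 335.55 + 652.07 + 6942.87 + 446.84 = 41923.05
Import duty = 41923.05 × 24% = 10061.53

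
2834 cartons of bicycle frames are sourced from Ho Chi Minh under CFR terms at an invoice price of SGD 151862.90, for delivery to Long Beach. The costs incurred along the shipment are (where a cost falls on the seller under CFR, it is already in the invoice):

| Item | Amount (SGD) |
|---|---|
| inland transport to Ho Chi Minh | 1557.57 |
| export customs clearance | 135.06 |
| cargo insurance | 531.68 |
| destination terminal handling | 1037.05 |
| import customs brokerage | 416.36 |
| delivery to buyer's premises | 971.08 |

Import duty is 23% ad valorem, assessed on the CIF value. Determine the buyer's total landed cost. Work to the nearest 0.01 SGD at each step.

CFR: the seller pays costs through ocean freight to the destination port, but not insurance.
Already in the invoice (seller's account under CFR): inland to port, export clearance — exclude.
CIF value = CFR price + insurance = 151862.90 + 531.68 = 152394.58
Import duty = 152394.58 × 23% = 35050.75
Buyer bears: insurance 531.68 + destination terminal 1037.05 + brokerage 416.36 + delivery 971.08 + duty 35050.75 = 38006.92
Landed cost = invoice 151862.90 + 38006.92 = 189869.82

Total landed cost: SGD 189869.82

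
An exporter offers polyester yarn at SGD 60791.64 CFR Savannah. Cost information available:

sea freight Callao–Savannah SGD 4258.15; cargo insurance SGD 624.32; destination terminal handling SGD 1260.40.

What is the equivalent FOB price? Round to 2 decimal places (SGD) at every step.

FOB price: SGD 56533.49

Not relevant to the conversion: insurance, destination terminal — on the buyer under both terms; not part of either seller's price.
From CFR to FOB, the seller no longer bears: freight.
FOB price = 60791.64 − 4258.15 = 56533.49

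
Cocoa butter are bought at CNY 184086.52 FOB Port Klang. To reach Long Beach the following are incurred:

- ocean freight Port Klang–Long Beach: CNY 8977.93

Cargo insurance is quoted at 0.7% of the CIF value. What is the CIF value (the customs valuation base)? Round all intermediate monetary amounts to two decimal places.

Let C be the CIF value. C = FOB price + freight + 0.7% × C
C − 0.7% × C = 184086.52 + 8977.93
0.993 × C = 193064.45
C = 193064.45 / 0.993 = 194425.43
Insurance premium = 0.7% × 194425.43 = 1360.98

CIF value: CNY 194425.43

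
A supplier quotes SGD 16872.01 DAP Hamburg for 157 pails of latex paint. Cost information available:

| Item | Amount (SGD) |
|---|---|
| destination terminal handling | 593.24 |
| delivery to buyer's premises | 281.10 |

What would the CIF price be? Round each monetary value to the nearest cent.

CIF price: SGD 15997.67

From DAP to CIF, the seller no longer bears: destination terminal, delivery.
CIF price = 16872.01 − 593.24 − 281.10 = 15997.67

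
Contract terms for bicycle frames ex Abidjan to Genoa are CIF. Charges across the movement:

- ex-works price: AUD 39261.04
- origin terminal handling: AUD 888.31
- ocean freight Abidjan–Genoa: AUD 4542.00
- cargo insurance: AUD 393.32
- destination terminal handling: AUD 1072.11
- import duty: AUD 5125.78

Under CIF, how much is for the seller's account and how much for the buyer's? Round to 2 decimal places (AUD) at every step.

Seller: AUD 45084.67; buyer: AUD 6197.89

CIF: the seller pays costs through ocean freight and marine insurance to the destination port.
Seller's account: goods 39261.04 + origin terminal 888.31 + freight 4542.00 + insurance 393.32 = 45084.67
Buyer's account: destination terminal 1072.11 + duty 5125.78 = 6197.89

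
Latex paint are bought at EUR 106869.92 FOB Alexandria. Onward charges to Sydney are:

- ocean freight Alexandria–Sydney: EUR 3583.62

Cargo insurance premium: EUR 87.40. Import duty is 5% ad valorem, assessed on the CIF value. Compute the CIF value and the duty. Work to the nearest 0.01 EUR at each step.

CIF value: EUR 110540.94; import duty: EUR 5527.05

CIF = FOB price + freight + insurance
CIF = 106869.92 + 3583.62 + 87.40 = 110540.94
Import duty = 110540.94 × 5% = 5527.05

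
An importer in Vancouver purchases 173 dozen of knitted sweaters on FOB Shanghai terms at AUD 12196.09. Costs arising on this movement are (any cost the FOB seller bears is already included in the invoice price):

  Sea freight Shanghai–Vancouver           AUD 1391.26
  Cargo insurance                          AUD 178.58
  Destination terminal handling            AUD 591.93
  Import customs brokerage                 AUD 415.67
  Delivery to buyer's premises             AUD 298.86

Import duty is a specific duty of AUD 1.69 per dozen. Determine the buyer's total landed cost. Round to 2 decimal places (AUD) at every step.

Total landed cost: AUD 15364.76

FOB: the seller bears costs until goods are on board at the origin port; the buyer bears freight, insurance and all costs thereafter.
CIF value = FOB price + freight + insurance = 12196.09 + 1391.26 + 178.58 = 13765.93
Import duty = 173 × 1.69 = 292.37
Buyer bears: freight 1391.26 + insurance 178.58 + destination terminal 591.93 + brokerage 415.67 + delivery 298.86 + duty 292.37 = 3168.67
Landed cost = invoice 12196.09 + 3168.67 = 15364.76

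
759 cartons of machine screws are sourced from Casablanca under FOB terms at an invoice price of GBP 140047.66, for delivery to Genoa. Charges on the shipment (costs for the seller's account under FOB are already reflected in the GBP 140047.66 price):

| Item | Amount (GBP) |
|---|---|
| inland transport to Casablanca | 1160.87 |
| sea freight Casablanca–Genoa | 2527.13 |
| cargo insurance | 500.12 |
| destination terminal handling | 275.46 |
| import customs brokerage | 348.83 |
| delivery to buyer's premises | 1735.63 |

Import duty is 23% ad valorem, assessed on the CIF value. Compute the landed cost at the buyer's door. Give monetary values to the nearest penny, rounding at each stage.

FOB: the seller bears costs until goods are on board at the origin port; the buyer bears freight, insurance and all costs thereafter.
Already in the invoice (seller's account under FOB): inland to port — exclude.
CIF value = FOB price + freight + insurance = 140047.66 + 2527.13 + 500.12 = 143074.91
Import duty = 143074.91 × 23% = 32907.23
Buyer bears: freight 2527.13 + insurance 500.12 + destination terminal 275.46 + brokerage 348.83 + delivery 1735.63 + duty 32907.23 = 38294.40
Landed cost = invoice 140047.66 + 38294.40 = 178342.06

Total landed cost: GBP 178342.06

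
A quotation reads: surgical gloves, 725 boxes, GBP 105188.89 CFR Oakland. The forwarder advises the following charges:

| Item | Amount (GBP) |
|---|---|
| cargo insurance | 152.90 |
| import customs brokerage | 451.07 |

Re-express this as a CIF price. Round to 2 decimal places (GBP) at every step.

CIF price: GBP 105341.79

Not relevant to the conversion: brokerage — on the buyer under both terms; not part of either seller's price.
From CFR to CIF, the seller additionally bears: insurance.
CIF price = 105188.89 + 152.90 = 105341.79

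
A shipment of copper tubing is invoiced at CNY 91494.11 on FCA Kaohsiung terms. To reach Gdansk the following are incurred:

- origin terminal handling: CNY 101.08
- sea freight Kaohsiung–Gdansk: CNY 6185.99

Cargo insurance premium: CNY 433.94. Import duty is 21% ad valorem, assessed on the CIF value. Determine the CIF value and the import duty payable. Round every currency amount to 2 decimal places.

CIF value: CNY 98215.12; import duty: CNY 20625.18

CIF = FCA price + pre-shipment costs + freight + insurance
CIF = 91494.11 + 101.08 + 6185.99 + 433.94 = 98215.12
Import duty = 98215.12 × 21% = 20625.18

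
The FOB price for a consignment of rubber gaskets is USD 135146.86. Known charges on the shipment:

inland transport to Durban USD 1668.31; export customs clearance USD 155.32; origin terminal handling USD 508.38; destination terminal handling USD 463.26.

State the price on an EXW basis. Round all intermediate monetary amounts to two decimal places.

Not relevant to the conversion: destination terminal — on the buyer under both terms; not part of either seller's price.
From FOB to EXW, the seller no longer bears: inland to port, export clearance, origin terminal.
EXW price = 135146.86 − 1668.31 − 155.32 − 508.38 = 132814.85

EXW price: USD 132814.85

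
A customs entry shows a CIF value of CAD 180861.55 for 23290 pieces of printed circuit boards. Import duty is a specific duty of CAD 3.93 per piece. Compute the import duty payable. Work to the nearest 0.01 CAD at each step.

Import duty: CAD 91529.70

Import duty = 23290 × 3.93 = 91529.70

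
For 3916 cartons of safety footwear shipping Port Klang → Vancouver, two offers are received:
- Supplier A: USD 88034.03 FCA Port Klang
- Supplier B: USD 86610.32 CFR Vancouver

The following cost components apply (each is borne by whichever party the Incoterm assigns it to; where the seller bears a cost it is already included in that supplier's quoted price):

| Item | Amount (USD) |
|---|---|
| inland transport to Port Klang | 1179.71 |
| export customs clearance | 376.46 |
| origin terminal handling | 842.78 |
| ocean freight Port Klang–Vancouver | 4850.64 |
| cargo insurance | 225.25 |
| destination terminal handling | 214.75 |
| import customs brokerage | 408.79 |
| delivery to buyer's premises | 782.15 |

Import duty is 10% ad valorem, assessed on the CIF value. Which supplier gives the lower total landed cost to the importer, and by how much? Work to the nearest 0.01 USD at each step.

Supplier A (FCA):
CIF value = FCA price + origin terminal + freight + insurance = 88034.03 + 842.78 + 4850.64 + 225.25 = 93952.70
Import duty = 93952.70 × 10% = 9395.27
Buyer bears (A): 842.78 + 4850.64 + 225.25 + 214.75 + 408.79 + 782.15 = 7324.36
Landed cost (A) = invoice 88034.03 + 7324.36 + duty 9395.27 = 104753.66
Supplier B (CFR):
CIF value = CFR price + insurance = 86610.32 + 225.25 = 86835.57
Import duty = 86835.57 × 10% = 8683.56
Buyer bears (B): 225.25 + 214.75 + 408.79 + 782.15 = 1630.94
Landed cost (B) = invoice 86610.32 + 1630.94 + duty 8683.56 = 96924.82
Difference = |104753.66 − 96924.82| = 7828.84

Supplier B is cheaper by USD 7828.84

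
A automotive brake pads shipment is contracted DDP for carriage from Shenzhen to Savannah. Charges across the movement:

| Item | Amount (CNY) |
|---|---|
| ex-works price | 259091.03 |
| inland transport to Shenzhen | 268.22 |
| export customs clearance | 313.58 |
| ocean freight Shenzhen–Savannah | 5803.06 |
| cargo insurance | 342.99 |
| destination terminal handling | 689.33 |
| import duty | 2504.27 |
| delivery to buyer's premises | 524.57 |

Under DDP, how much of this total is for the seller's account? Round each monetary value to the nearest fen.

Seller's account: CNY 269537.05

DDP: the seller bears all costs including import duty.
Seller's account: goods 259091.03 + inland to port 268.22 + export clearance 313.58 + freight 5803.06 + insurance 342.99 + destination terminal 689.33 + duty 2504.27 + delivery 524.57 = 269537.05
Buyer's account: 0.00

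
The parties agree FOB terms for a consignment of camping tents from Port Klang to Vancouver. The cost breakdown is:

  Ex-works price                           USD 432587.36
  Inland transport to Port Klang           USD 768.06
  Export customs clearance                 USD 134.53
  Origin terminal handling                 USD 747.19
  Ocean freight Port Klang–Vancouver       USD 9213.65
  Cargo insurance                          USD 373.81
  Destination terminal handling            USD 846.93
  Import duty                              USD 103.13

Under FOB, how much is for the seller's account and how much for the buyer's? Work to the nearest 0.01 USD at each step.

Seller: USD 434237.14; buyer: USD 10537.52

FOB: the seller bears costs until goods are on board at the origin port; the buyer bears freight, insurance and all costs thereafter.
Seller's account: goods 432587.36 + inland to port 768.06 + export clearance 134.53 + origin terminal 747.19 = 434237.14
Buyer's account: freight 9213.65 + insurance 373.81 + destination terminal 846.93 + duty 103.13 = 10537.52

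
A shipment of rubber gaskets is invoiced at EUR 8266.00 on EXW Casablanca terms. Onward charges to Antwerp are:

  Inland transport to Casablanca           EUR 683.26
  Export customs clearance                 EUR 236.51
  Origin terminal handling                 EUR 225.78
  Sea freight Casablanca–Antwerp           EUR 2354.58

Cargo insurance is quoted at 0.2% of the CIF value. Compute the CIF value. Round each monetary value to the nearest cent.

CIF value: EUR 11789.71

Let C be the CIF value. C = EXW price + pre-shipment costs + freight + 0.2% × C
C − 0.2% × C = 8266.00 + 683.26 + 236.51 + 225.78 + 2354.58
0.998 × C = 11766.13
C = 11766.13 / 0.998 = 11789.71
Insurance premium = 0.2% × 11789.71 = 23.58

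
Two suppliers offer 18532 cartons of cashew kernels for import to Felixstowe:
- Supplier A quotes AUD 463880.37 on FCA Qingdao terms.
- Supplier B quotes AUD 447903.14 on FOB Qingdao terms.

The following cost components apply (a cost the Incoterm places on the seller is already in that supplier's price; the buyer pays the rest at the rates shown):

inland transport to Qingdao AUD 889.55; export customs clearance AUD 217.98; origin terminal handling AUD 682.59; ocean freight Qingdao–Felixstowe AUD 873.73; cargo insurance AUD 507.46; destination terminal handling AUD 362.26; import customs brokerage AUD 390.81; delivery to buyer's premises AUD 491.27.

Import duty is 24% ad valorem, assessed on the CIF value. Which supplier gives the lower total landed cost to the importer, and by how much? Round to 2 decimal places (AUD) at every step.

Supplier A (FCA):
CIF value = FCA price + origin terminal + freight + insurance = 463880.37 + 682.59 + 873.73 + 507.46 = 465944.15
Import duty = 465944.15 × 24% = 111826.60
Buyer bears (A): 682.59 + 873.73 + 507.46 + 362.26 + 390.81 + 491.27 = 3308.12
Landed cost (A) = invoice 463880.37 + 3308.12 + duty 111826.60 = 579015.09
Supplier B (FOB):
CIF value = FOB price + freight + insurance = 447903.14 + 873.73 + 507.46 = 449284.33
Import duty = 449284.33 × 24% = 107828.24
Buyer bears (B): 873.73 + 507.46 + 362.26 + 390.81 + 491.27 = 2625.53
Landed cost (B) = invoice 447903.14 + 2625.53 + duty 107828.24 = 558356.91
Difference = |579015.09 − 558356.91| = 20658.18

Supplier B is cheaper by AUD 20658.18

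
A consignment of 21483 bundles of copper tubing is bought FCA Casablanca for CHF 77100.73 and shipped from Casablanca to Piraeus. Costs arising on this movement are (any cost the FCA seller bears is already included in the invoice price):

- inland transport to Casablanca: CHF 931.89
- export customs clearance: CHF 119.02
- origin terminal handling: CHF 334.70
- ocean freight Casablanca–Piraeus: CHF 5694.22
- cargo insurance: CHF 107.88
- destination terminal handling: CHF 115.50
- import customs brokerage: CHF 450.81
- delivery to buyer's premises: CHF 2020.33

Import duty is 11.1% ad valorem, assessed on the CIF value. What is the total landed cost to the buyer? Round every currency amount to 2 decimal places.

FCA: the seller delivers export-cleared goods to the carrier; the buyer bears costs from that point.
Already in the invoice (seller's account under FCA): inland to port, export clearance — exclude.
CIF value = FCA price + origin terminal + freight + insurance = 77100.73 + 334.70 + 5694.22 + 107.88 = 83237.53
Import duty = 83237.53 × 11.1% = 9239.37
Buyer bears: origin terminal 334.70 + freight 5694.22 + insurance 107.88 + destination terminal 115.50 + brokerage 450.81 + delivery 2020.33 + duty 9239.37 = 17962.81
Landed cost = invoice 77100.73 + 17962.81 = 95063.54

Total landed cost: CHF 95063.54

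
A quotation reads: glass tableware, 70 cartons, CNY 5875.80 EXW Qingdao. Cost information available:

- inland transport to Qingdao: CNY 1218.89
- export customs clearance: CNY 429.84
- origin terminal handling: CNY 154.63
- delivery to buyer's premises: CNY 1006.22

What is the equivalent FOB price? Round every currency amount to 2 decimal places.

Not relevant to the conversion: delivery — on the buyer under both terms; not part of either seller's price.
From EXW to FOB, the seller additionally bears: inland to port, export clearance, origin terminal.
FOB price = 5875.80 + 1218.89 + 429.84 + 154.63 = 7679.16

FOB price: CNY 7679.16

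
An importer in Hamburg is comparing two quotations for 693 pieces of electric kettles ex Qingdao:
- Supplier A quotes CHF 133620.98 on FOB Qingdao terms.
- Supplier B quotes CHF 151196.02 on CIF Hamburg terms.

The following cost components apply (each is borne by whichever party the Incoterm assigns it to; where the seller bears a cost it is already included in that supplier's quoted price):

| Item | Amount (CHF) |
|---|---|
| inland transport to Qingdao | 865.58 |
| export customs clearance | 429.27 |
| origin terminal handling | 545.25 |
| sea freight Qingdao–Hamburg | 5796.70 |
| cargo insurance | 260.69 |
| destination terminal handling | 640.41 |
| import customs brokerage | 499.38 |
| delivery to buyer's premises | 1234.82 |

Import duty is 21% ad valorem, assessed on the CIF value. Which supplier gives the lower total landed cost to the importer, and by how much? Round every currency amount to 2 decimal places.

Supplier A (FOB):
CIF value = FOB price + freight + insurance = 133620.98 + 5796.70 + 260.69 = 139678.37
Import duty = 139678.37 × 21% = 29332.46
Buyer bears (A): 5796.70 + 260.69 + 640.41 + 499.38 + 1234.82 = 8432.00
Landed cost (A) = invoice 133620.98 + 8432.00 + duty 29332.46 = 171385.44
Supplier B (CIF):
The CIF price already equals the CIF value: 151196.02
Import duty = 151196.02 × 21% = 31751.16
Buyer bears (B): 640.41 + 499.38 + 1234.82 = 2374.61
Landed cost (B) = invoice 151196.02 + 2374.61 + duty 31751.16 = 185321.79
Difference = |171385.44 − 185321.79| = 13936.35

Supplier A is cheaper by CHF 13936.35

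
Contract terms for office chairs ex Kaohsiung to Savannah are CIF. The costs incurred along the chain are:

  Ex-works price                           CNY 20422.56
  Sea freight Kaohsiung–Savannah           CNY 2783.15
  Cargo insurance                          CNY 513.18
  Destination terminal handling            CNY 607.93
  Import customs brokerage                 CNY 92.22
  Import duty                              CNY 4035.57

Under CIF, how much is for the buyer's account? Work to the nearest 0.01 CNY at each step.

CIF: the seller pays costs through ocean freight and marine insurance to the destination port.
Seller's account: goods 20422.56 + freight 2783.15 + insurance 513.18 = 23718.89
Buyer's account: destination terminal 607.93 + brokerage 92.22 + duty 4035.57 = 4735.72

Buyer's account: CNY 4735.72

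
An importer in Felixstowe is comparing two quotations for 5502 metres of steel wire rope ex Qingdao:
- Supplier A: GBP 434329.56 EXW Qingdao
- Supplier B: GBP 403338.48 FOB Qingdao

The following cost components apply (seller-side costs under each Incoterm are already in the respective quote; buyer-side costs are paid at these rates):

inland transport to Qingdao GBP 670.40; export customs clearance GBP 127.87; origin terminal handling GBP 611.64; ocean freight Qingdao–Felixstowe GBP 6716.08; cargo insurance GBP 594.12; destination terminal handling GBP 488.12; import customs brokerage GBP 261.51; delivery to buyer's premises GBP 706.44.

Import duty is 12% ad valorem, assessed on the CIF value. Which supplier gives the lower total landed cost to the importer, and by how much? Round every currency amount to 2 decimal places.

Supplier A (EXW):
CIF value = EXW price + inland to port + export clearance + origin terminal + freight + insurance = 434329.56 + 670.40 + 127.87 + 611.64 + 6716.08 + 594.12 = 443049.67
Import duty = 443049.67 × 12% = 53165.96
Buyer bears (A): 670.40 + 127.87 + 611.64 + 6716.08 + 594.12 + 488.12 + 261.51 + 706.44 = 10176.18
Landed cost (A) = invoice 434329.56 + 10176.18 + duty 53165.96 = 497671.70
Supplier B (FOB):
CIF value = FOB price + freight + insurance = 403338.48 + 6716.08 + 594.12 = 410648.68
Import duty = 410648.68 × 12% = 49277.84
Buyer bears (B): 6716.08 + 594.12 + 488.12 + 261.51 + 706.44 = 8766.27
Landed cost (B) = invoice 403338.48 + 8766.27 + duty 49277.84 = 461382.59
Difference = |497671.70 − 461382.59| = 36289.11

Supplier B is cheaper by GBP 36289.11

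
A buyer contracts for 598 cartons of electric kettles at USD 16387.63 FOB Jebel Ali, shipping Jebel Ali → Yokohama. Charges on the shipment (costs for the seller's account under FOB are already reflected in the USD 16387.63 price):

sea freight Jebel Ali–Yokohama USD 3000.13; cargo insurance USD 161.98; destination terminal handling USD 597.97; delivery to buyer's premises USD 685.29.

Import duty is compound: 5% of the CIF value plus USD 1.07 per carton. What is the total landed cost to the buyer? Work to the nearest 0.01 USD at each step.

Total landed cost: USD 22450.35

FOB: the seller bears costs until goods are on board at the origin port; the buyer bears freight, insurance and all costs thereafter.
CIF value = FOB price + freight + insurance = 16387.63 + 3000.13 + 161.98 = 19549.74
Ad valorem component: 19549.74 × 5% = 977.49
Specific component: 598 × 1.07 = 639.86
Import duty = 977.49 + 639.86 = 1617.35
Buyer bears: freight 3000.13 + insurance 161.98 + destination terminal 597.97 + delivery 685.29 + duty 1617.35 = 6062.72
Landed cost = invoice 16387.63 + 6062.72 = 22450.35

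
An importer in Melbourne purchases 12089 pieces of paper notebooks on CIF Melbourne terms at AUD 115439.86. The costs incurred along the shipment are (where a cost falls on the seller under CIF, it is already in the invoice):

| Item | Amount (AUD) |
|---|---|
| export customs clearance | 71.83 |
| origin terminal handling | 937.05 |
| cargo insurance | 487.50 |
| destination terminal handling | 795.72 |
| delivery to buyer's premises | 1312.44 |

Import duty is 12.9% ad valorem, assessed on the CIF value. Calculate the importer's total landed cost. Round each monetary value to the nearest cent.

CIF: the seller pays costs through ocean freight and marine insurance to the destination port.
Already in the invoice (seller's account under CIF): export clearance, origin terminal, insurance — exclude.
The CIF price already equals the CIF value: 115439.86
Import duty = 115439.86 × 12.9% = 14891.74
Buyer bears: destination terminal 795.72 + delivery 1312.44 + duty 14891.74 = 16999.90
Landed cost = invoice 115439.86 + 16999.90 = 132439.76

Total landed cost: AUD 132439.76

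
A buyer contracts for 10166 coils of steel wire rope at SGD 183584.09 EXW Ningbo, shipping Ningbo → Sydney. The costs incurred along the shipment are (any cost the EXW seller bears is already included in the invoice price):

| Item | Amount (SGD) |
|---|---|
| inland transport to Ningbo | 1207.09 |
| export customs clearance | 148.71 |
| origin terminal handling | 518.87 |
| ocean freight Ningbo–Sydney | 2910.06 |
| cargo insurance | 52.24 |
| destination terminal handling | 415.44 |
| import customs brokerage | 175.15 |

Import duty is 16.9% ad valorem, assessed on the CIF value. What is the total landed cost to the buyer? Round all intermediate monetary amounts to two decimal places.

Total landed cost: SGD 220854.81

EXW: the seller makes goods available at their premises; the buyer bears all onward costs.
CIF value = EXW price + inland to port + export clearance + origin terminal + freight + insurance = 183584.09 + 1207.09 + 148.71 + 518.87 + 2910.06 + 52.24 = 188421.06
Import duty = 188421.06 × 16.9% = 31843.16
Buyer bears: inland to port 1207.09 + export clearance 148.71 + origin terminal 518.87 + freight 2910.06 + insurance 52.24 + destination terminal 415.44 + brokerage 175.15 + duty 31843.16 = 37270.72
Landed cost = invoice 183584.09 + 37270.72 = 220854.81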